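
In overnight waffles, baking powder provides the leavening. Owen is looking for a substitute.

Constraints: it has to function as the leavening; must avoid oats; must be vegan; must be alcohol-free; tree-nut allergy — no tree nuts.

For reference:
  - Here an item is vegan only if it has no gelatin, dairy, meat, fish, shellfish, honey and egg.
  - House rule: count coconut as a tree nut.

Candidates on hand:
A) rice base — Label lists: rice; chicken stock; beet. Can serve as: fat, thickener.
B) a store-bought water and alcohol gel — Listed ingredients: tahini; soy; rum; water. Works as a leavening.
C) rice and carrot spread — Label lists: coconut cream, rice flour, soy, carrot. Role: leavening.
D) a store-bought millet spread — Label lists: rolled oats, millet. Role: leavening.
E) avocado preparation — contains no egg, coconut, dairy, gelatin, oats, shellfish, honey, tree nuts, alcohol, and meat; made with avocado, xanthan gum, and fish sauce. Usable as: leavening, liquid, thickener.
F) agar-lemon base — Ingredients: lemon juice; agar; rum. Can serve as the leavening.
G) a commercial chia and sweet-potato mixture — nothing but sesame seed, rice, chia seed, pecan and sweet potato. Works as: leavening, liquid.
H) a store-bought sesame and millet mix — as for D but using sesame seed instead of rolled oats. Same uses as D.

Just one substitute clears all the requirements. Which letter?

A: not usable as a leavening; has chicken stock, so not vegan — reject
B: has rum, so not alcohol-free — out
C: has coconut cream, so not tree-nut-free — out
D: has rolled oats, so not oat-free — no
E: has fish sauce, so not vegan — no
F: has rum, so not alcohol-free — reject
G: has pecan, so not tree-nut-free — no
H: works as a leavening, no oats, tree-nut-free — OK

H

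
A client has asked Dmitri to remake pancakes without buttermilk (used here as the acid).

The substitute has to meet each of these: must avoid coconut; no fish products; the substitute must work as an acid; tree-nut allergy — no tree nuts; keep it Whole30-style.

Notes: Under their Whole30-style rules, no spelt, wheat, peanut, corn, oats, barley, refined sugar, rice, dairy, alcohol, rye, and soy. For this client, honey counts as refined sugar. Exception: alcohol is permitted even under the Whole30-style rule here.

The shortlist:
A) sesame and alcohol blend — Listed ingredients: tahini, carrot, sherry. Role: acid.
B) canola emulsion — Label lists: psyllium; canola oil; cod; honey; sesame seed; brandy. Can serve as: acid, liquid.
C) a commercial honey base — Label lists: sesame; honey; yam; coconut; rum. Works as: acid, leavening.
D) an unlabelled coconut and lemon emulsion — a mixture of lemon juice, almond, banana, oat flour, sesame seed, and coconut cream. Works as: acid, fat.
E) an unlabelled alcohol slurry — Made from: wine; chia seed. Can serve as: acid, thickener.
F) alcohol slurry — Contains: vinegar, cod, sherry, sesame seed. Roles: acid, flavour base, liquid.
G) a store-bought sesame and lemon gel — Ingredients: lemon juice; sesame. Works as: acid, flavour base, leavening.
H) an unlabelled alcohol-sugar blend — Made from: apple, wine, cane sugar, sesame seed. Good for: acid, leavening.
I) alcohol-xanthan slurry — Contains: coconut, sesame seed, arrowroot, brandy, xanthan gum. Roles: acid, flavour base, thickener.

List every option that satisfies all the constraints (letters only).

A, E, G

A: alcohol is permitted under the Whole30-style carve-out; nothing else excluded — valid
B: has honey, so not Whole30-style; has cod, so not fish-free — reject
C: has honey, so not Whole30-style; has coconut, so not coconut-free — no
D: has oat flour, so not Whole30-style; has coconut cream, so not coconut-free (and 1 more) — reject
E: alcohol is permitted under the Whole30-style carve-out; nothing else excluded — valid
F: has cod, so not fish-free — reject
G: only sesame and lemon juice; none excluded — OK
H: has cane sugar, so not Whole30-style — reject
I: has coconut, so not coconut-free — no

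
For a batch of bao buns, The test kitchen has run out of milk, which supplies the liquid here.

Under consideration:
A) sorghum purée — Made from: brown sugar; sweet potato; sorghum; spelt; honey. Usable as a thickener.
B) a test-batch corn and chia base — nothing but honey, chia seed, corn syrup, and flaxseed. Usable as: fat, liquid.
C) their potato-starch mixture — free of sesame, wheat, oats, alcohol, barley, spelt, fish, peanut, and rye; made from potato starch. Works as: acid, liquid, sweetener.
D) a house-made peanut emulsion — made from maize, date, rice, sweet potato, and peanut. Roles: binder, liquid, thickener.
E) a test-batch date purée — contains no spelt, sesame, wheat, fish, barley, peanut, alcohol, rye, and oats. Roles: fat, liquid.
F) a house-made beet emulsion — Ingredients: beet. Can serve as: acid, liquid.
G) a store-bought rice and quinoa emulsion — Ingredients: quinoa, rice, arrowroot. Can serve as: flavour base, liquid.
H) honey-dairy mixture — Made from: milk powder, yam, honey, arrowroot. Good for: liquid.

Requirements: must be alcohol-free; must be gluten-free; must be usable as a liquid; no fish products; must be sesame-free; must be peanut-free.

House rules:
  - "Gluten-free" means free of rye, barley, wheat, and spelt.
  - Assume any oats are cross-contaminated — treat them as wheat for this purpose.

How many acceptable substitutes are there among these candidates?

6

A: not usable as a liquid; has spelt, so not gluten-free — no
B: no sesame, gluten-free — OK
C: all constraints satisfied — keep
D: has peanut, so not peanut-free — no
E: works as a liquid, gluten-free, no fish — OK
F: only beet; none excluded — keep
G: no peanut, no fish — OK
H: milk powder and honey etc. — none of it excluded — OK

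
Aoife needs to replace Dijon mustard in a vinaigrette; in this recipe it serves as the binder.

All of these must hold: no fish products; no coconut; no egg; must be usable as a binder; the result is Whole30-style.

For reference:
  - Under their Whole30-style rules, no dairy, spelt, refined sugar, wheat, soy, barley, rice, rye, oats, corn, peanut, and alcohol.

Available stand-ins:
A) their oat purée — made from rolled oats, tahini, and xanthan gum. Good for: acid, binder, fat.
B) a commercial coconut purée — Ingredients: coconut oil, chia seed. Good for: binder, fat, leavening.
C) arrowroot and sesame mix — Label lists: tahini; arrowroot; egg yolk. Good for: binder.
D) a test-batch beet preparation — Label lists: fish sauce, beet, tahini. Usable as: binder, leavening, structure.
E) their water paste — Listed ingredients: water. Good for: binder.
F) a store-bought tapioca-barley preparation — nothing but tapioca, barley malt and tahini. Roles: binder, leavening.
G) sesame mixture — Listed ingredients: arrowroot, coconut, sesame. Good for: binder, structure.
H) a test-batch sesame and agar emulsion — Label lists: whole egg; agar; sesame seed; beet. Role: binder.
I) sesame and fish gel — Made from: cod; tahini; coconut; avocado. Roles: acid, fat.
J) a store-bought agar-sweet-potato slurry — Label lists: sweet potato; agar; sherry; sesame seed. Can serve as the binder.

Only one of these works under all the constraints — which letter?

A: has rolled oats, so not Whole30-style — no
B: has coconut oil, so not coconut-free — out
C: has egg yolk, so not egg-free — out
D: has fish sauce, so not fish-free — reject
E: nothing on the exclusion list — valid
F: has barley malt, so not Whole30-style — reject
G: has coconut, so not coconut-free — out
H: has whole egg, so not egg-free — no
I: not usable as a binder; has coconut, so not coconut-free (and 1 more) — out
J: has sherry, so not Whole30-style — out

E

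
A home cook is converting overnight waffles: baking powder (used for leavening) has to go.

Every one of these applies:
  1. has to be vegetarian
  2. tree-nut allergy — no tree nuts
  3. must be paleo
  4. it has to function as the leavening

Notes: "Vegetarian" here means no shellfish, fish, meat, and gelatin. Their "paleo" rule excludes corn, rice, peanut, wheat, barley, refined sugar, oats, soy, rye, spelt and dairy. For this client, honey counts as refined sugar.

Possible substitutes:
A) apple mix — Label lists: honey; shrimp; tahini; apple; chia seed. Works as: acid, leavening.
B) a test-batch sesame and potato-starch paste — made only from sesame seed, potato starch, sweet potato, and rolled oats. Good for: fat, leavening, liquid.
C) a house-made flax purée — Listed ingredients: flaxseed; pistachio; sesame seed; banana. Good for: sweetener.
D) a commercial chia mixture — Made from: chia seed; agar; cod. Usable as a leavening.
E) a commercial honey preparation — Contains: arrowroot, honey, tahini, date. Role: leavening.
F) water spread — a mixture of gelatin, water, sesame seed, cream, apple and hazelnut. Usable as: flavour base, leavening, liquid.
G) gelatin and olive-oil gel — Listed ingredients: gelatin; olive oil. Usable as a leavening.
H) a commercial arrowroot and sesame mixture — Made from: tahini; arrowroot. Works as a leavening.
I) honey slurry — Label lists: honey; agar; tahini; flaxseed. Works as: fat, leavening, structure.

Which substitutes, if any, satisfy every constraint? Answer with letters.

H

A: has shrimp, so not vegetarian; has honey, so not paleo — out
B: has rolled oats, so not paleo — no
C: not usable as a leavening; has pistachio, so not tree-nut-free — out
D: has cod, so not vegetarian — reject
E: has honey, so not paleo — out
F: has gelatin, so not vegetarian; has cream, so not paleo (and 1 more) — out
G: has gelatin, so not vegetarian — reject
H: paleo, vegetarian — valid
I: has honey, so not paleo — no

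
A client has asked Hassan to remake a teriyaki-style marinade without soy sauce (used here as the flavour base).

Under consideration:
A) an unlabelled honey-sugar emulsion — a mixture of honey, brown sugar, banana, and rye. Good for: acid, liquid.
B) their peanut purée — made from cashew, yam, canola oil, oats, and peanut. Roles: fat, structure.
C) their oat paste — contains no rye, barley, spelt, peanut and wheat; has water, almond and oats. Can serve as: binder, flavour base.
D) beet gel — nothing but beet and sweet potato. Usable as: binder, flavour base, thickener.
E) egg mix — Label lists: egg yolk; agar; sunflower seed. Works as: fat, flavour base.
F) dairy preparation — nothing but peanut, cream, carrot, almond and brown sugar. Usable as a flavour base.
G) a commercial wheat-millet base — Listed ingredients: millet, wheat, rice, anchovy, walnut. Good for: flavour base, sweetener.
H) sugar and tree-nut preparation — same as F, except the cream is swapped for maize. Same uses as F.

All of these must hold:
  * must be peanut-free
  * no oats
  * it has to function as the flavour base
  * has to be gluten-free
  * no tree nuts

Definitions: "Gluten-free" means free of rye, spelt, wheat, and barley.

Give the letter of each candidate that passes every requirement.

A: not usable as a flavour base; has rye, so not gluten-free — no
B: not usable as a flavour base; has cashew, so not tree-nut-free (and 2 more) — out
C: has almond, so not tree-nut-free; has oats, so not oat-free — out
D: all constraints satisfied — valid
E: only egg yolk, agar and sunflower seed; none excluded — valid
F: has almond, so not tree-nut-free; has peanut, so not peanut-free — no
G: has wheat, so not gluten-free; has walnut, so not tree-nut-free — out
H: has almond, so not tree-nut-free; has peanut, so not peanut-free — out

D, E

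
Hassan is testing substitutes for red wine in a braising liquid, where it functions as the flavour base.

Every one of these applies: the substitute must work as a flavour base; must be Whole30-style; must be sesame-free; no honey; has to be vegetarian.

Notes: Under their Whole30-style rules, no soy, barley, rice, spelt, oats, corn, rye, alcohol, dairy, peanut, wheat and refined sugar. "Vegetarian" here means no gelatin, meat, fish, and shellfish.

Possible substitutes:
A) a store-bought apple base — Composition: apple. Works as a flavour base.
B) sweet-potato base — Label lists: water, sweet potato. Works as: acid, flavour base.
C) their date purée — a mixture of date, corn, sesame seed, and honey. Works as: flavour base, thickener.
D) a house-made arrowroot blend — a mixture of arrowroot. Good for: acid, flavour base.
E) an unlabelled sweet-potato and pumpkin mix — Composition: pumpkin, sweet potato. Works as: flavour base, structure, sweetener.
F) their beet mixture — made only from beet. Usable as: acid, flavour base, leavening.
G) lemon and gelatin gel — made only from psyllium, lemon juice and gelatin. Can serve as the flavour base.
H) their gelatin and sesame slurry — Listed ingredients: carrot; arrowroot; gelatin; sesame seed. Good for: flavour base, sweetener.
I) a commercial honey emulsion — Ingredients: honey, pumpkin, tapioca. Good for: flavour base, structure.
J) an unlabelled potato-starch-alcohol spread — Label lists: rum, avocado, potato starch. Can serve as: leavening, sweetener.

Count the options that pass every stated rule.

A: every rule checks out — OK
B: Whole30-style, no sesame — valid
C: has corn, so not Whole30-style; has sesame seed, so not sesame-free (and 1 more) — out
D: only arrowroot; none excluded — valid
E: no sesame, no honey — OK
F: works as a flavour base, no sesame, no honey — OK
G: has gelatin, so not vegetarian — no
H: has gelatin, so not vegetarian; has sesame seed, so not sesame-free — out
I: has honey, so not honey-free — no
J: not usable as a flavour base; has rum, so not Whole30-style — reject

5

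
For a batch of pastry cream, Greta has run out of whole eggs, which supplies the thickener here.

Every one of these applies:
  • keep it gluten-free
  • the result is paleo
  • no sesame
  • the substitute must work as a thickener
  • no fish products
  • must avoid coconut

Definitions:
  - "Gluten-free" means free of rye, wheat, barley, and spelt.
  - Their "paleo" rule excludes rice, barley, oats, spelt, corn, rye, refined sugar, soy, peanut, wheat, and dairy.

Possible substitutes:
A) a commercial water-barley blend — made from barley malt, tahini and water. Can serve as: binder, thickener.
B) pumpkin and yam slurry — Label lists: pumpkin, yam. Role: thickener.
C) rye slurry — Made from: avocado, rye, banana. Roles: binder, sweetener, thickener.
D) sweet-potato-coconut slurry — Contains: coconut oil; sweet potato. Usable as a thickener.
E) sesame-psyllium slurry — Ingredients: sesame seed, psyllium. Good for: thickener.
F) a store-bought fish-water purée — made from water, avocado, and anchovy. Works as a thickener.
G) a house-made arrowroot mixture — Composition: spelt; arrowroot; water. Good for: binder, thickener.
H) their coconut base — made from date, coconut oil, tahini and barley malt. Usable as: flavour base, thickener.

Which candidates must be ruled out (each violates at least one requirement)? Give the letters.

A, C, D, E, F, G, H

A: has barley malt, so not gluten-free; has barley malt, so not paleo (and 1 more) — reject
B: nothing on the exclusion list — valid
C: has rye, so not gluten-free; has rye, so not paleo — no
D: has coconut oil, so not coconut-free — reject
E: has sesame seed, so not sesame-free — no
F: has anchovy, so not fish-free — reject
G: has spelt, so not gluten-free; has spelt, so not paleo — reject
H: has barley malt, so not gluten-free; has barley malt, so not paleo (and 2 more) — out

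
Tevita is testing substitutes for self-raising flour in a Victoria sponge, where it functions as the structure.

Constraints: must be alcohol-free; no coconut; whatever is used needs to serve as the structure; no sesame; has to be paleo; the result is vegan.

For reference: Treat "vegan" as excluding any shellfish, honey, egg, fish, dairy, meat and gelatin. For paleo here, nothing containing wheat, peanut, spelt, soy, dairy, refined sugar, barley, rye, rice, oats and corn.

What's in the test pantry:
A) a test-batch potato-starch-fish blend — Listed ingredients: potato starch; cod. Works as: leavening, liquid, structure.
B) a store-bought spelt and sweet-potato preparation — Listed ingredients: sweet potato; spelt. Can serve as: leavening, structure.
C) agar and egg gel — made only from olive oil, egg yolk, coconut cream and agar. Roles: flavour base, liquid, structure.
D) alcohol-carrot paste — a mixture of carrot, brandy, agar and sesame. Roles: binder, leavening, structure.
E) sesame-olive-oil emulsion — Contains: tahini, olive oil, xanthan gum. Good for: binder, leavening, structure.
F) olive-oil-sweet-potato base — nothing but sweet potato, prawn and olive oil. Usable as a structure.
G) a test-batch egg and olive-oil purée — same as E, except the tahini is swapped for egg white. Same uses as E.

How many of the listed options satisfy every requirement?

A: has cod, so not vegan — out
B: has spelt, so not paleo — no
C: has egg yolk, so not vegan; has coconut cream, so not coconut-free — out
D: has brandy, so not alcohol-free; has sesame, so not sesame-free — reject
E: has tahini, so not sesame-free — out
F: has prawn, so not vegan — no
G: has egg white, so not vegan — out

0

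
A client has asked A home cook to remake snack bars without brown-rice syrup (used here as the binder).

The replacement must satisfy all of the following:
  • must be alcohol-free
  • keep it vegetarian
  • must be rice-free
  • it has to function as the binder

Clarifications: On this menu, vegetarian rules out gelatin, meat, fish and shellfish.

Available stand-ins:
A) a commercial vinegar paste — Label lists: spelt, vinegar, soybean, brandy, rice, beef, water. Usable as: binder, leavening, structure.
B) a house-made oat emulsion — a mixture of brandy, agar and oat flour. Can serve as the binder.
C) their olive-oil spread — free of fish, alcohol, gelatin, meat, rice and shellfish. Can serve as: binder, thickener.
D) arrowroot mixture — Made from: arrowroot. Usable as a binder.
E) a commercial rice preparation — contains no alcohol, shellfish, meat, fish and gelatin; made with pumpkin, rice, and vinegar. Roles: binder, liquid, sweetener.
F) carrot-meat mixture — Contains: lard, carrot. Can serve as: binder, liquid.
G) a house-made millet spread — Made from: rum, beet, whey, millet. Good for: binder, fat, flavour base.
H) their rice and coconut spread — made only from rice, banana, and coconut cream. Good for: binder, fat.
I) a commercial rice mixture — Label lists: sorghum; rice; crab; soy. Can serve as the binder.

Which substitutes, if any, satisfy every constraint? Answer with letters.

C, D

A: has beef, so not vegetarian; has brandy, so not alcohol-free (and 1 more) — no
B: has brandy, so not alcohol-free — reject
C: works as a binder, no rice, vegetarian — valid
D: no alcohol, vegetarian — OK
E: has rice, so not rice-free — no
F: has lard, so not vegetarian — reject
G: has rum, so not alcohol-free — out
H: has rice, so not rice-free — no
I: has crab, so not vegetarian; has rice, so not rice-free — no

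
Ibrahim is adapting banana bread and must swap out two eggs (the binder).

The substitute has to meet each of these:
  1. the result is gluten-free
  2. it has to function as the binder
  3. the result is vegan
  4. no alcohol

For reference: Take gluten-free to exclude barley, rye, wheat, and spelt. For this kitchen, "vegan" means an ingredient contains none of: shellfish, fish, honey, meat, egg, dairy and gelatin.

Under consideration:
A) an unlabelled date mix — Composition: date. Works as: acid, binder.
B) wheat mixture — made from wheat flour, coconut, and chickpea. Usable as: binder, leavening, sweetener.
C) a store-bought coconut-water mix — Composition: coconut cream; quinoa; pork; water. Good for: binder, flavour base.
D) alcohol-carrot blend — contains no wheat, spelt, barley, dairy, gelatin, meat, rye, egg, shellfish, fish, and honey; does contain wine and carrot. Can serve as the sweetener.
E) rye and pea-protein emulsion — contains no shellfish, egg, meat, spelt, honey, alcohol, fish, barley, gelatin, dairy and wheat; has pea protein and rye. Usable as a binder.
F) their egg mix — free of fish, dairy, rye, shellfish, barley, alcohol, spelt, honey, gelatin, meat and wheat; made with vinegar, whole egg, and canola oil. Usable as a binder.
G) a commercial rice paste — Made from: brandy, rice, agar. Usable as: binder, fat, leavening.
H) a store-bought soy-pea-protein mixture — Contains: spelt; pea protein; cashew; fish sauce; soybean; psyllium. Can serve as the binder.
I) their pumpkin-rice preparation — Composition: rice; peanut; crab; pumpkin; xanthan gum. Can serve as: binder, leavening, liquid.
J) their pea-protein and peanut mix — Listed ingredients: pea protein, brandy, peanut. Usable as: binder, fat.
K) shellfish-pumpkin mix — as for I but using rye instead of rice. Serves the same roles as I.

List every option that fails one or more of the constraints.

A: every rule checks out — keep
B: has wheat flour, so not gluten-free — out
C: has pork, so not vegan — no
D: not usable as a binder; has wine, so not alcohol-free — no
E: has rye, so not gluten-free — out
F: has whole egg, so not vegan — out
G: has brandy, so not alcohol-free — no
H: has spelt, so not gluten-free; has fish sauce, so not vegan — reject
I: has crab, so not vegan — reject
J: has brandy, so not alcohol-free — out
K: has rye, so not gluten-free; has crab, so not vegan — out

B, C, D, E, F, G, H, I, J, K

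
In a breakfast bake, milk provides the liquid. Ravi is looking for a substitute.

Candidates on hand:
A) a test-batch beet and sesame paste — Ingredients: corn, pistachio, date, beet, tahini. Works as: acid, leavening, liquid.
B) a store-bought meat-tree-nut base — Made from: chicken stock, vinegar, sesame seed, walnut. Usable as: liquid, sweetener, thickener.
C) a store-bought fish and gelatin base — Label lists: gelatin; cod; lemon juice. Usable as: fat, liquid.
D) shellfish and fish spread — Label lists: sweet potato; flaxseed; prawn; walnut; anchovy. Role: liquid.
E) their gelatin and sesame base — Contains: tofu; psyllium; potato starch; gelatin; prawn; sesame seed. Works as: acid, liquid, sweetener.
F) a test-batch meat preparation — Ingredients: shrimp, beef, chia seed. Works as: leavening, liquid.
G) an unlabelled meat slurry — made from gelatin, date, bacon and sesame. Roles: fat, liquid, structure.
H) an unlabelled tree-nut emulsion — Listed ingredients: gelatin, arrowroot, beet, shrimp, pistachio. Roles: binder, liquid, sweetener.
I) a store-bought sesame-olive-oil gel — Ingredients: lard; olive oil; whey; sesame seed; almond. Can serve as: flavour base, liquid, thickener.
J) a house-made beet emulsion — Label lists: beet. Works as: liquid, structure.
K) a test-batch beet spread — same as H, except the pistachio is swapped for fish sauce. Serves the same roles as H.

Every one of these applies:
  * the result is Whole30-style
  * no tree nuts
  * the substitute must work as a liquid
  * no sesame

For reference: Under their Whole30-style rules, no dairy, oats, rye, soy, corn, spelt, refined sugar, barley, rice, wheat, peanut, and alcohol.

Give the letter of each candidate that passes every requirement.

A: has corn, so not Whole30-style; has tahini, so not sesame-free (and 1 more) — out
B: has sesame seed, so not sesame-free; has walnut, so not tree-nut-free — no
C: all constraints satisfied — valid
D: has walnut, so not tree-nut-free — out
E: has tofu, so not Whole30-style; has sesame seed, so not sesame-free — out
F: only beef, shrimp and chia seed; none excluded — OK
G: has sesame, so not sesame-free — out
H: has pistachio, so not tree-nut-free — out
I: has whey, so not Whole30-style; has sesame seed, so not sesame-free (and 1 more) — reject
J: only beet; none excluded — OK
K: fish sauce and gelatin etc. — none of it excluded — keep

C, F, J, K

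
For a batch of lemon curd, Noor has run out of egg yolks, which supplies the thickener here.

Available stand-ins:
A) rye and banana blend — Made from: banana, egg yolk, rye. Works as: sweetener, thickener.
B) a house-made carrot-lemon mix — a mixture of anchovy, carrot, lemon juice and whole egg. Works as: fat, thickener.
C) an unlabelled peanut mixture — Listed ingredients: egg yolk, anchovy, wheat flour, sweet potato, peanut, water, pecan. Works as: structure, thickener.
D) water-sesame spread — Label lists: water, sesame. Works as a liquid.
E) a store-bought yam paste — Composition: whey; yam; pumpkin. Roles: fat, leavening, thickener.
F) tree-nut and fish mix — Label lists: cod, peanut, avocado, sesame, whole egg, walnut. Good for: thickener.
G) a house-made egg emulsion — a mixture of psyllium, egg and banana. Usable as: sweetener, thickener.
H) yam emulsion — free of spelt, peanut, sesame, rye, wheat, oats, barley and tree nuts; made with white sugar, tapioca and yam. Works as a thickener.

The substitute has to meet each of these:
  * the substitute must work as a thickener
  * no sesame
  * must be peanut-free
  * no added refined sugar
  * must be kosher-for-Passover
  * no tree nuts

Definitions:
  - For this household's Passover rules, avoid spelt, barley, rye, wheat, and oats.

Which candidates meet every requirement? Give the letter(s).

A: has rye, so not kosher-for-Passover — out
B: nothing on the exclusion list — valid
C: has wheat flour, so not kosher-for-Passover; has peanut, so not peanut-free (and 1 more) — no
D: not usable as a thickener; has sesame, so not sesame-free — out
E: only whey, pumpkin, and yam; none excluded — valid
F: has peanut, so not peanut-free; has sesame, so not sesame-free (and 1 more) — out
G: no tree nuts, no sesame — OK
H: has white sugar, so not no-added-sugar — reject

B, E, G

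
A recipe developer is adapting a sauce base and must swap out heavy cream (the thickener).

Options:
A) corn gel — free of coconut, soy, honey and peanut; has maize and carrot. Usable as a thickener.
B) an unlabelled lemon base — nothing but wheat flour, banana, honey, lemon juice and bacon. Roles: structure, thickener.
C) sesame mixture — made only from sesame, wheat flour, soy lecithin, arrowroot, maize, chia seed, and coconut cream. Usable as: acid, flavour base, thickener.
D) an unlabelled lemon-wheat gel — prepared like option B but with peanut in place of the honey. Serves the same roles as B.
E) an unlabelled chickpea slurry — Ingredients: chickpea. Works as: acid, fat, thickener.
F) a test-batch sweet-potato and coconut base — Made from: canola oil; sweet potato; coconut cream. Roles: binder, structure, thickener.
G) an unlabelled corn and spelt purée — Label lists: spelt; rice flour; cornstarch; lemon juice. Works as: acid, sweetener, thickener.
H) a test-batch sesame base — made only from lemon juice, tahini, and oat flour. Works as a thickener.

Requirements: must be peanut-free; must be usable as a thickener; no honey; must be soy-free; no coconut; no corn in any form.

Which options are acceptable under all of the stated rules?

E, H

A: has maize, so not corn-free — out
B: has honey, so not honey-free — reject
C: has maize, so not corn-free; has soy lecithin, so not soy-free (and 1 more) — no
D: has peanut, so not peanut-free — out
E: no corn, no honey — OK
F: has coconut cream, so not coconut-free — out
G: has cornstarch, so not corn-free — reject
H: only oat flour, tahini and lemon juice; none excluded — valid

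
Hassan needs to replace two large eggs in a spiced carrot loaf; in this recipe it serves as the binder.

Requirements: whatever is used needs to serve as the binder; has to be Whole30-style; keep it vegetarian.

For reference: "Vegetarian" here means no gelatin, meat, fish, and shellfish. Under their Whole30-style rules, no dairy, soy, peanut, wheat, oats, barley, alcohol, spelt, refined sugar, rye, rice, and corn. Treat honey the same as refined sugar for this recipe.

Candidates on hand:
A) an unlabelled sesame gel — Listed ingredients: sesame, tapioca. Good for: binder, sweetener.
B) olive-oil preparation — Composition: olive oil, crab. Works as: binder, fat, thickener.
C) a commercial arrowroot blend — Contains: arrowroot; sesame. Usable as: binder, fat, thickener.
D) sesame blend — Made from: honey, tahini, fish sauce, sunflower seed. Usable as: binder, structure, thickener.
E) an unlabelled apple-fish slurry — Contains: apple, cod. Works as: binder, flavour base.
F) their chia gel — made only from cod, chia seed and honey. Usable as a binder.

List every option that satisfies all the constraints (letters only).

A, C

A: all constraints satisfied — valid
B: has crab, so not vegetarian — out
C: only sesame and arrowroot; none excluded — valid
D: has fish sauce, so not vegetarian; has honey, so not Whole30-style — reject
E: has cod, so not vegetarian — out
F: has cod, so not vegetarian; has honey, so not Whole30-style — no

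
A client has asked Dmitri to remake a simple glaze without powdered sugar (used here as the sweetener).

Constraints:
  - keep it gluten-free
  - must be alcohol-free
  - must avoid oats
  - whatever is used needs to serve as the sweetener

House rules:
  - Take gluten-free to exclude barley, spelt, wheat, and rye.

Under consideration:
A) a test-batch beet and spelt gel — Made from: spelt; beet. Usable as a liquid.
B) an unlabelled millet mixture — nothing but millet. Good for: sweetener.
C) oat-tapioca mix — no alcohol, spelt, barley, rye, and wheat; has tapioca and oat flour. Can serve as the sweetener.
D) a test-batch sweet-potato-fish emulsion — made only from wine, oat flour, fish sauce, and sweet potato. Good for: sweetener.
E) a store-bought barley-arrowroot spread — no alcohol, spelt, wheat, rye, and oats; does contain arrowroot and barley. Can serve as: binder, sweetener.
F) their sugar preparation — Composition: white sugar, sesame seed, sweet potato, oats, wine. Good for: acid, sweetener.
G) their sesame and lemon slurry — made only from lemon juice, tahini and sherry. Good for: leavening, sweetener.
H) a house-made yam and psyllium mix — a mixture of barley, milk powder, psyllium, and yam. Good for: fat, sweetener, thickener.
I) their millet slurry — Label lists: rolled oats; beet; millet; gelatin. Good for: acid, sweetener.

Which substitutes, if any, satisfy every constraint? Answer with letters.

B

A: not usable as a sweetener; has spelt, so not gluten-free — out
B: nothing on the exclusion list — OK
C: has oat flour, so not oat-free — out
D: has oat flour, so not oat-free; has wine, so not alcohol-free — out
E: has barley, so not gluten-free — reject
F: has oats, so not oat-free; has wine, so not alcohol-free — no
G: has sherry, so not alcohol-free — reject
H: has barley, so not gluten-free — reject
I: has rolled oats, so not oat-free — out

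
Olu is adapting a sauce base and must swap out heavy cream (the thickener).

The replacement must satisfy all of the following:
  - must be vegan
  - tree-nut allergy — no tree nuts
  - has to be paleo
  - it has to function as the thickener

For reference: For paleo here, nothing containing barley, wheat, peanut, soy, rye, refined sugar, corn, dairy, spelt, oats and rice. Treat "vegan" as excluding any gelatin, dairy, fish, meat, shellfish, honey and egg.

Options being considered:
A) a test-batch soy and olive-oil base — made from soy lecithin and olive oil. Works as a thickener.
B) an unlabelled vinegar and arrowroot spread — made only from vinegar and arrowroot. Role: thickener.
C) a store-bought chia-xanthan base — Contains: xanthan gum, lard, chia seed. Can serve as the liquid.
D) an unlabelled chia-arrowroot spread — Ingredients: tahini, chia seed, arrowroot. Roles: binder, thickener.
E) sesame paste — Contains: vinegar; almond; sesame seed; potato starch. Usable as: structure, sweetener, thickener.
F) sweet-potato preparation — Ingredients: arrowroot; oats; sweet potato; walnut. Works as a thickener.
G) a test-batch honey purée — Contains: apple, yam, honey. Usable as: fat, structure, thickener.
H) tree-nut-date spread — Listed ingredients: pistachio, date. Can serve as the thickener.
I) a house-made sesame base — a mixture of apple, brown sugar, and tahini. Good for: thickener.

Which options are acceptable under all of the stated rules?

B, D

A: has soy lecithin, so not paleo — out
B: works as a thickener, no tree nuts, vegan — OK
C: not usable as a thickener; has lard, so not vegan — no
D: all constraints satisfied — OK
E: has almond, so not tree-nut-free — no
F: has oats, so not paleo; has walnut, so not tree-nut-free — reject
G: has honey, so not vegan — reject
H: has pistachio, so not tree-nut-free — no
I: has brown sugar, so not paleo — no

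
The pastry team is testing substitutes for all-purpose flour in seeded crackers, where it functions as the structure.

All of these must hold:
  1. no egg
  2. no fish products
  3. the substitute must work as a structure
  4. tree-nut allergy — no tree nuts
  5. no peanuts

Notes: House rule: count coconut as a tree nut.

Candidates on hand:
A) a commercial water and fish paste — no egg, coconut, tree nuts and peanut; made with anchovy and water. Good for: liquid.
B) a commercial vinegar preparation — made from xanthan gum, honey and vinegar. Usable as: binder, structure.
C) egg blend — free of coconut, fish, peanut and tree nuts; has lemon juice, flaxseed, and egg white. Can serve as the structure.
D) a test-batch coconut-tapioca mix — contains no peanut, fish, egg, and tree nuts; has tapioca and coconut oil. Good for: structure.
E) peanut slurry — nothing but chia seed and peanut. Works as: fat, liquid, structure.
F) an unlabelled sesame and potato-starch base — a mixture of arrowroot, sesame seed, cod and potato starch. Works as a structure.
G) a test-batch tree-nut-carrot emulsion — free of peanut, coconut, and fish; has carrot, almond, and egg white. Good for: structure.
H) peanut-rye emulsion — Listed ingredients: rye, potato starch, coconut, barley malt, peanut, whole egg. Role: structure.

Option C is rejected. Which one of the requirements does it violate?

egg-free

usable as a structure: satisfied
fish-free: satisfied
egg-free: has egg white — fails
tree-nut-free: satisfied
peanut-free: satisfied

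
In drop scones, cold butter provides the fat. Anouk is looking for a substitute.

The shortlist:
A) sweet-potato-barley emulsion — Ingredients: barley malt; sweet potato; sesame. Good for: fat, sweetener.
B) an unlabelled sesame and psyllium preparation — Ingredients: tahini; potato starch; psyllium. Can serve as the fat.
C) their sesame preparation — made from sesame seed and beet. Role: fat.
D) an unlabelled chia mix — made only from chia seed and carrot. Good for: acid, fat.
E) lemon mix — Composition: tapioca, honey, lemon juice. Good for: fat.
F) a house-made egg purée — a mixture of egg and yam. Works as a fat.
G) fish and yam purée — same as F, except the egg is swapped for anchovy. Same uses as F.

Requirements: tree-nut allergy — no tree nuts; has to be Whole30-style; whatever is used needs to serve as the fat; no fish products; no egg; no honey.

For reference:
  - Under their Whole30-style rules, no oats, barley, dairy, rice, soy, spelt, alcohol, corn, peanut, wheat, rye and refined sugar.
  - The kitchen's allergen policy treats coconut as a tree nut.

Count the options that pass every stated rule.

3

A: has barley malt, so not Whole30-style — reject
B: every rule checks out — keep
C: only sesame seed and beet; none excluded — valid
D: nothing on the exclusion list — keep
E: has honey, so not honey-free — no
F: has egg, so not egg-free — reject
G: has anchovy, so not fish-free — no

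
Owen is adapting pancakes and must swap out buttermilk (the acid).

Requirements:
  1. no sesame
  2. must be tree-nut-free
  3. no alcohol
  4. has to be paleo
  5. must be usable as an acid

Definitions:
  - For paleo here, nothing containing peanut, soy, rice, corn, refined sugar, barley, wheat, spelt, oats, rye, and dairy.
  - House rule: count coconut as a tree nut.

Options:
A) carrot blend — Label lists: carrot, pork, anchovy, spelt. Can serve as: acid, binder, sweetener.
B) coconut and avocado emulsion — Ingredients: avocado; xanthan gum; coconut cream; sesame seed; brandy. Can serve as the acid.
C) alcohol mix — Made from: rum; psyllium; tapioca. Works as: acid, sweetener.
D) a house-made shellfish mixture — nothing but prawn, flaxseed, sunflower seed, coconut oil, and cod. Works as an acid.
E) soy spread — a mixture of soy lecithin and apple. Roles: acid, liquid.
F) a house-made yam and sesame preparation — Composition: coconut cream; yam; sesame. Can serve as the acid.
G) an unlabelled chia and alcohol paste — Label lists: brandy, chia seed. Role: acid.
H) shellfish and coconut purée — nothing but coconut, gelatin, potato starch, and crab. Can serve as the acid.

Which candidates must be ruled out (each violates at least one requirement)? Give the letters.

A, B, C, D, E, F, G, H

A: has spelt, so not paleo — no
B: has sesame seed, so not sesame-free; has brandy, so not alcohol-free (and 1 more) — out
C: has rum, so not alcohol-free — no
D: has coconut oil, so not tree-nut-free — out
E: has soy lecithin, so not paleo — no
F: has sesame, so not sesame-free; has coconut cream, so not tree-nut-free — no
G: has brandy, so not alcohol-free — no
H: has coconut, so not tree-nut-free — no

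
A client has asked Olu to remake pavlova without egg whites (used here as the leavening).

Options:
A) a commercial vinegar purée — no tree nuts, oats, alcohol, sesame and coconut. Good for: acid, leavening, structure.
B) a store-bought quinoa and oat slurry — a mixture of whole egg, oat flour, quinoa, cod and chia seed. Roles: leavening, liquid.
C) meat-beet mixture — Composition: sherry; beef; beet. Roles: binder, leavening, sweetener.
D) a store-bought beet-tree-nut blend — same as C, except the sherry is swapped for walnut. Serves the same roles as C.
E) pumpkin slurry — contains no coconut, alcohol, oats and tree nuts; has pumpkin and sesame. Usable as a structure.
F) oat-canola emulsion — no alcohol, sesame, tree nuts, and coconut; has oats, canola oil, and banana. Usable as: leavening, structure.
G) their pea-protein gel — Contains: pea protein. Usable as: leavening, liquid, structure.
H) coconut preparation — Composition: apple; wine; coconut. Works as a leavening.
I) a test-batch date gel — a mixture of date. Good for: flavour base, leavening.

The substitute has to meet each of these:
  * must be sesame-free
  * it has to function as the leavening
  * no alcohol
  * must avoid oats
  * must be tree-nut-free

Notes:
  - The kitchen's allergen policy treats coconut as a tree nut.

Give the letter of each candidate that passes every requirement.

A: nothing on the exclusion list — keep
B: has oat flour, so not oat-free — reject
C: has sherry, so not alcohol-free — reject
D: has walnut, so not tree-nut-free — reject
E: not usable as a leavening; has sesame, so not sesame-free — reject
F: has oats, so not oat-free — no
G: only pea protein; none excluded — OK
H: has wine, so not alcohol-free; has coconut, so not tree-nut-free — reject
I: only date; none excluded — valid

A, G, I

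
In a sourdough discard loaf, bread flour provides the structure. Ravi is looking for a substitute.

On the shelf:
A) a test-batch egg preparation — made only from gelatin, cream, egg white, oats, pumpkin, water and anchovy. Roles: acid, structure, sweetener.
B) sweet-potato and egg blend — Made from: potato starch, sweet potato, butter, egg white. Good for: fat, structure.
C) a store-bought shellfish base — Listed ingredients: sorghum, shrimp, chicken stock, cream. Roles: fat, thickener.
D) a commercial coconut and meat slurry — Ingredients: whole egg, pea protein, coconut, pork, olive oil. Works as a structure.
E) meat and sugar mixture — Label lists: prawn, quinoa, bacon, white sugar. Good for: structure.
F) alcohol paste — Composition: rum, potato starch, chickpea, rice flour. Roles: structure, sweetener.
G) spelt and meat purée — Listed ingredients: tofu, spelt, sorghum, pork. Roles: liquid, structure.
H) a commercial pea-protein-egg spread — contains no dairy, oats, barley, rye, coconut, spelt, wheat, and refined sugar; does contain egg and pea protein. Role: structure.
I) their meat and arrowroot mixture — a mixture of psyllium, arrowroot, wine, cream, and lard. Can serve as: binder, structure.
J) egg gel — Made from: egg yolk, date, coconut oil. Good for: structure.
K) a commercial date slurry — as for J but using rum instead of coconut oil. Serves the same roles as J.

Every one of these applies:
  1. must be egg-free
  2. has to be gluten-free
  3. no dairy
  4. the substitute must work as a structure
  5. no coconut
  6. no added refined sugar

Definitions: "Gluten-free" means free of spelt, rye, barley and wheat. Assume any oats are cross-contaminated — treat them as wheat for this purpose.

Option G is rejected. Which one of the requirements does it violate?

gluten-free

usable as a structure: satisfied
gluten-free: has spelt — fails
egg-free: satisfied
dairy-free: satisfied
coconut-free: satisfied
no-added-sugar: satisfied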